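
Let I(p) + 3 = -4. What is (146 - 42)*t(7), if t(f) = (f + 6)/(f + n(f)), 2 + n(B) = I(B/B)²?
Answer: 676/27 ≈ 25.037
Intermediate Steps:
I(p) = -7 (I(p) = -3 - 4 = -7)
n(B) = 47 (n(B) = -2 + (-7)² = -2 + 49 = 47)
t(f) = (6 + f)/(47 + f) (t(f) = (f + 6)/(f + 47) = (6 + f)/(47 + f))
(146 - 42)*t(7) = (146 - 42)*((6 + 7)/(47 + 7)) = 104*(13/54) = 676/27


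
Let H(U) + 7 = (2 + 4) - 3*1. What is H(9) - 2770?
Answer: -2774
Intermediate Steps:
H(U) = -4 (H(U) = -7 + ((2 + 4) - 3*1) = -7 + (6 - 3) = -7 + 3 = -4)
H(9) - 2770 = -4 - 2770 = -2774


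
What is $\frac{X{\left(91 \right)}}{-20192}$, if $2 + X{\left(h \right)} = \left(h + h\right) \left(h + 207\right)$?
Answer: $- \frac{27117}{10096} \approx -2.6859$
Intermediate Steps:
$X{\left(h \right)} = -2 + 2 h \left(207 + h\right)$ ($X{\left(h \right)} = -2 + \left(h + h\right) \left(h + 207\right) = -2 + 2 h \left(207 + h\right)$)
$\frac{X{\left(91 \right)}}{-20192} = \frac{-2 + 2 \cdot 91^{2} + 414 \cdot 91}{-20192} = \left(-2 + 2 \cdot 8281 + 37674\right) \left(- \frac{1}{20192}\right) = \left(-2 + 16562 + 37674\right) \left(- \frac{1}{20192}\right) = 54234 \left(- \frac{1}{20192}\right) = - \frac{27117}{10096}$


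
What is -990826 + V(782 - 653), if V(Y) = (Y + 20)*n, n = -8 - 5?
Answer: -992763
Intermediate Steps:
n = -13
V(Y) = -260 - 13*Y (V(Y) = (Y + 20)*(-13) = (20 + Y)*(-13) = -260 - 13*Y)
-990826 + V(782 - 653) = -990826 + (-260 - 13*(782 - 653)) = -990826 + (-260 - 13*129) = -990826 + (-260 - 1677) = -990826 - 1937 = -992763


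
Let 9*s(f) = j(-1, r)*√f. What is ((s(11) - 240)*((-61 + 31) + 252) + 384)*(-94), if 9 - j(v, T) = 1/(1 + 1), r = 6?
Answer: 4972224 - 59126*√11/3 ≈ 4.9069e+6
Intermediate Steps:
j(v, T) = 17/2 (j(v, T) = 9 - 1/(1 + 1) = 9 - 1/2 = 9 - 1*½ = 9 - ½ = 17/2)
s(f) = 17*√f/18 (s(f) = (17*√f/2)/9 = 17*√f/18)
((s(11) - 240)*((-61 + 31) + 252) + 384)*(-94) = ((17*√11/18 - 240)*((-61 + 31) + 252) + 384)*(-94) = ((-240 + 17*√11/18)*(-30 + 252) + 384)*(-94) = ((-240 + 17*√11/18)*222 + 384)*(-94) = ((-53280 + 629*√11/3) + 384)*(-94) = (-52896 + 629*√11/3)*(-94) = 4972224 - 59126*√11/3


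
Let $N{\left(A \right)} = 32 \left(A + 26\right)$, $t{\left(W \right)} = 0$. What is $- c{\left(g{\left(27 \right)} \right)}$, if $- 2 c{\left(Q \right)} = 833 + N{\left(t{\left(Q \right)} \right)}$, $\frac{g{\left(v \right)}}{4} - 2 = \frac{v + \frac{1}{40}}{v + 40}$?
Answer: $\frac{1665}{2} \approx 832.5$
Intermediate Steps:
$g{\left(v \right)} = 8 + \frac{4 \left(\frac{1}{40} + v\right)}{40 + v}$ ($g{\left(v \right)} = 8 + 4 \frac{v + \frac{1}{40}}{v + 40} = 8 + 4 \frac{v + \frac{1}{40}}{40 + v} = 8 + 4 \frac{\frac{1}{40} + v}{40 + v} = 8 + \frac{4 \left(\frac{1}{40} + v\right)}{40 + v}$)
$N{\left(A \right)} = 832 + 32 A$ ($N{\left(A \right)} = 32 \left(26 + A\right) = 832 + 32 A$)
$c{\left(Q \right)} = - \frac{1665}{2}$ ($c{\left(Q \right)} = - \frac{833 + \left(832 + 32 \cdot 0\right)}{2} = - \frac{833 + \left(832 + 0\right)}{2} = - \frac{833 + 832}{2} = \left(- \frac{1}{2}\right) 1665 = - \frac{1665}{2}$)
$- c{\left(g{\left(27 \right)} \right)} = \left(-1\right) \left(- \frac{1665}{2}\right) = \frac{1665}{2}$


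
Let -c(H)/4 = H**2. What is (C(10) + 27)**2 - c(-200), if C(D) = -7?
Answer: 160400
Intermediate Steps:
c(H) = -4*H**2
(C(10) + 27)**2 - c(-200) = (-7 + 27)**2 - (-4)*(-200)**2 = 20**2 - (-4)*40000 = 400 - 1*(-160000) = 400 + 160000 = 160400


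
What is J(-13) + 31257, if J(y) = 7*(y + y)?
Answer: 31075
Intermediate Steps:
J(y) = 14*y (J(y) = 7*(2*y) = 14*y)
J(-13) + 31257 = 14*(-13) + 31257 = -182 + 31257 = 31075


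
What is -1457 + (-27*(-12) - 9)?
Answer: -1142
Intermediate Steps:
-1457 + (-27*(-12) - 9) = -1457 + (324 - 9) = -1457 + 315 = -1142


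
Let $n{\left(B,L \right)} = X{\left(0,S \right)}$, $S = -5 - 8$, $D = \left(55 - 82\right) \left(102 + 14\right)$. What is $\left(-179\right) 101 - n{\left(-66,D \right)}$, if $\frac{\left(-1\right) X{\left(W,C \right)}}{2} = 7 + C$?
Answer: $-18091$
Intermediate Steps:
$D = -3132$ ($D = \left(-27\right) 116 = -3132$)
$S = -13$ ($S = -5 - 8 = -13$)
$X{\left(W,C \right)} = -14 - 2 C$ ($X{\left(W,C \right)} = - 2 \left(7 + C\right) = -14 - 2 C$)
$n{\left(B,L \right)} = 12$ ($n{\left(B,L \right)} = -14 - -26 = -14 + 26 = 12$)
$\left(-179\right) 101 - n{\left(-66,D \right)} = \left(-179\right) 101 - 12 = -18079 - 12 = -18091$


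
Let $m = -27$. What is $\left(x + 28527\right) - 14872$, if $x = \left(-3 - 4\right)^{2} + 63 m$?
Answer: $12003$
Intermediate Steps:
$x = -1652$ ($x = \left(-3 - 4\right)^{2} + 63 \left(-27\right) = \left(-7\right)^{2} - 1701 = 49 - 1701 = -1652$)
$\left(x + 28527\right) - 14872 = \left(-1652 + 28527\right) - 14872 = 26875 - 14872 = 12003$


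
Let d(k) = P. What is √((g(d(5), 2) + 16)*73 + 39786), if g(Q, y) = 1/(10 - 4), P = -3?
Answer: √1474782/6 ≈ 202.40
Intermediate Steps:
d(k) = -3
g(Q, y) = ⅙ (g(Q, y) = 1/6 = ⅙)
√((g(d(5), 2) + 16)*73 + 39786) = √((⅙ + 16)*73 + 39786) = √((97/6)*73 + 39786) = √(7081/6 + 39786) = √(245797/6) = √1474782/6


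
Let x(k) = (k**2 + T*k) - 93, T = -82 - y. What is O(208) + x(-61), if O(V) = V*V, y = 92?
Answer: 57506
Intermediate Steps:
T = -174 (T = -82 - 1*92 = -82 - 92 = -174)
O(V) = V**2
x(k) = -93 + k**2 - 174*k (x(k) = (k**2 - 174*k) - 93 = -93 + k**2 - 174*k)
O(208) + x(-61) = 208**2 + (-93 + (-61)**2 - 174*(-61)) = 43264 + (-93 + 3721 + 10614) = 43264 + 14242 = 57506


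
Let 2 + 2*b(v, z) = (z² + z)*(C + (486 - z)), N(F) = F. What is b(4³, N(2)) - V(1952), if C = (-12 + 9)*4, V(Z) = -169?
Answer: 1584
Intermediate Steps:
C = -12 (C = -3*4 = -12)
b(v, z) = -1 + (474 - z)*(z + z²)/2 (b(v, z) = -1 + ((z² + z)*(-12 + (486 - z)))/2 = -1 + ((z + z²)*(474 - z))/2 = -1 + ((474 - z)*(z + z²))/2 = -1 + (474 - z)*(z + z²)/2)
b(4³, N(2)) - V(1952) = (-1 + 237*2 - ½*2³ + (473/2)*2²) - 1*(-169) = (-1 + 474 - ½*8 + (473/2)*4) + 169 = (-1 + 474 - 4 + 946) + 169 = 1415 + 169 = 1584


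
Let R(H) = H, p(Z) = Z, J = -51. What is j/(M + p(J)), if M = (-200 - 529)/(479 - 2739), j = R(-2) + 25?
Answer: -51980/114531 ≈ -0.45385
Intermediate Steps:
j = 23 (j = -2 + 25 = 23)
M = 729/2260 (M = -729/(-2260) = -729*(-1/2260) = 729/2260 ≈ 0.32257)
j/(M + p(J)) = 23/(729/2260 - 51) = 23/(-114531/2260) = -2260/114531*23 = -51980/114531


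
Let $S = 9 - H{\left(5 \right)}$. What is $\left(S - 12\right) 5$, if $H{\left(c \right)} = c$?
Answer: $-40$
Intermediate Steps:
$S = 4$ ($S = 9 - 5 = 4$)
$\left(S - 12\right) 5 = \left(4 - 12\right) 5 = \left(-8\right) 5 = -40$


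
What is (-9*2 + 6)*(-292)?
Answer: 3504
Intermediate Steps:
(-9*2 + 6)*(-292) = (-18 + 6)*(-292) = -12*(-292) = 3504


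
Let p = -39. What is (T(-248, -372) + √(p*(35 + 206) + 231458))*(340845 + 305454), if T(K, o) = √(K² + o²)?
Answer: 646299*√222059 + 80141076*√13 ≈ 5.9351e+8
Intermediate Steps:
(T(-248, -372) + √(p*(35 + 206) + 231458))*(340845 + 305454) = (√((-248)² + (-372)²) + √(-39*(35 + 206) + 231458))*(340845 + 305454) = (√(61504 + 138384) + √(-39*241 + 231458))*646299 = (√199888 + √(-9399 + 231458))*646299 = (124*√13 + √222059)*646299 = (√222059 + 124*√13)*646299 = 646299*√222059 + 80141076*√13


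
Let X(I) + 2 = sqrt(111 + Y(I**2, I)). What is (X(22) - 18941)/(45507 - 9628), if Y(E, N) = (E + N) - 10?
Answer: -18943/35879 + sqrt(607)/35879 ≈ -0.52728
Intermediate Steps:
Y(E, N) = -10 + E + N
X(I) = -2 + sqrt(101 + I + I**2) (X(I) = -2 + sqrt(111 + (-10 + I**2 + I)) = -2 + sqrt(111 + (-10 + I + I**2)) = -2 + sqrt(101 + I + I**2))
(X(22) - 18941)/(45507 - 9628) = ((-2 + sqrt(101 + 22 + 22**2)) - 18941)/(45507 - 9628) = ((-2 + sqrt(101 + 22 + 484)) - 18941)/35879 = ((-2 + sqrt(607)) - 18941)*(1/35879) = (-18943 + sqrt(607))*(1/35879) = -18943/35879 + sqrt(607)/35879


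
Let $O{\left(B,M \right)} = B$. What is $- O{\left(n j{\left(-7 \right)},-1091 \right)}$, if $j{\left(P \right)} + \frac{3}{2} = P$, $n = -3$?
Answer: $- \frac{51}{2} \approx -25.5$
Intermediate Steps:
$j{\left(P \right)} = - \frac{3}{2} + P$
$- O{\left(n j{\left(-7 \right)},-1091 \right)} = - \left(-3\right) \left(- \frac{3}{2} - 7\right) = - \frac{\left(-3\right) \left(-17\right)}{2} = \left(-1\right) \frac{51}{2} = - \frac{51}{2}$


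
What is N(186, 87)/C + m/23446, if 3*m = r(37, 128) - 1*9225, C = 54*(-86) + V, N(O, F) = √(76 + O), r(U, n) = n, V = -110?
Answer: -9097/70338 - √262/4754 ≈ -0.13274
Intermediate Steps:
C = -4754 (C = 54*(-86) - 110 = -4644 - 110 = -4754)
m = -9097/3 (m = (128 - 1*9225)/3 = (128 - 9225)/3 = (⅓)*(-9097) = -9097/3 ≈ -3032.3)
N(186, 87)/C + m/23446 = √(76 + 186)/(-4754) - 9097/3/23446 = √262*(-1/4754) - 9097/3*1/23446 = -√262/4754 - 9097/70338 = -9097/70338 - √262/4754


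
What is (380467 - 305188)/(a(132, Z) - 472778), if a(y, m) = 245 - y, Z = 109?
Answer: -25093/157555 ≈ -0.15927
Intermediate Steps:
(380467 - 305188)/(a(132, Z) - 472778) = (380467 - 305188)/((245 - 1*132) - 472778) = 75279/((245 - 132) - 472778) = 75279/(113 - 472778) = 75279/(-472665) = 75279*(-1/472665) = -25093/157555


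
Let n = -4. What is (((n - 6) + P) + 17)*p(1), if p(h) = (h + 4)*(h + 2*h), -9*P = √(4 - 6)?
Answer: 105 - 5*I*√2/3 ≈ 105.0 - 2.357*I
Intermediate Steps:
P = -I*√2/9 (P = -√(4 - 6)/9 = -I*√2/9 ≈ -0.15713*I)
p(h) = 3*h*(4 + h) (p(h) = (4 + h)*(3*h) = 3*h*(4 + h))
(((n - 6) + P) + 17)*p(1) = (((-4 - 6) - I*√2/9) + 17)*(3*1*(4 + 1)) = ((-10 - I*√2/9) + 17)*(3*1*5) = (7 - I*√2/9)*15 = 105 - 5*I*√2/3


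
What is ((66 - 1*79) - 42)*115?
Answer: -6325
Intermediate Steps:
((66 - 1*79) - 42)*115 = ((66 - 79) - 42)*115 = (-13 - 42)*115 = -55*115 = -6325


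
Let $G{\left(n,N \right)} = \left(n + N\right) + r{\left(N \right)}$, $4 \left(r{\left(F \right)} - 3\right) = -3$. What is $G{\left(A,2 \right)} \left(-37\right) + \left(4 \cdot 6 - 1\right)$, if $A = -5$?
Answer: $\frac{203}{4} \approx 50.75$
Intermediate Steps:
$r{\left(F \right)} = \frac{9}{4}$ ($r{\left(F \right)} = 3 + \frac{1}{4} \left(-3\right) = 3 - \frac{3}{4} = \frac{9}{4}$)
$G{\left(n,N \right)} = \frac{9}{4} + N + n$ ($G{\left(n,N \right)} = \left(n + N\right) + \frac{9}{4} = \left(N + n\right) + \frac{9}{4} = \frac{9}{4} + N + n$)
$G{\left(A,2 \right)} \left(-37\right) + \left(4 \cdot 6 - 1\right) = \left(\frac{9}{4} + 2 - 5\right) \left(-37\right) + \left(4 \cdot 6 - 1\right) = \left(- \frac{3}{4}\right) \left(-37\right) + \left(24 - 1\right) = \frac{111}{4} + 23 = \frac{203}{4}$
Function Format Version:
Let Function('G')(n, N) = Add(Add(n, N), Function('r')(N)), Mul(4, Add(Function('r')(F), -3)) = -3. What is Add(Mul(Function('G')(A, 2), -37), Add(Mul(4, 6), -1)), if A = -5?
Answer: Rational(203, 4) ≈ 50.750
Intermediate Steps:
Function('r')(F) = Rational(9, 4) (Function('r')(F) = Add(3, Mul(Rational(1, 4), -3)) = Add(3, Rational(-3, 4)) = Rational(9, 4))
Function('G')(n, N) = Add(Rational(9, 4), N, n) (Function('G')(n, N) = Add(Add(n, N), Rational(9, 4)) = Add(Add(N, n), Rational(9, 4)) = Add(Rational(9, 4), N, n))
Add(Mul(Function('G')(A, 2), -37), Add(Mul(4, 6), -1)) = Add(Mul(Add(Rational(9, 4), 2, -5), -37), Add(Mul(4, 6), -1)) = Add(Mul(Rational(-3, 4), -37), Add(24, -1)) = Add(Rational(111, 4), 23) = Rational(203, 4)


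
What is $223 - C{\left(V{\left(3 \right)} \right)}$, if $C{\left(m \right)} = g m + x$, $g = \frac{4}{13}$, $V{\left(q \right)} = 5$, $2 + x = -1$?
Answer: $\frac{2918}{13} \approx 224.46$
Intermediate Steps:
$x = -3$ ($x = -2 - 1 = -3$)
$g = \frac{4}{13}$ ($g = 4 \cdot \frac{1}{13} = \frac{4}{13} \approx 0.30769$)
$C{\left(m \right)} = -3 + \frac{4 m}{13}$ ($C{\left(m \right)} = \frac{4 m}{13} - 3 = -3 + \frac{4 m}{13}$)
$223 - C{\left(V{\left(3 \right)} \right)} = 223 - \left(-3 + \frac{4}{13} \cdot 5\right) = 223 - \left(-3 + \frac{20}{13}\right) = 223 - - \frac{19}{13} = 223 + \frac{19}{13} = \frac{2918}{13}$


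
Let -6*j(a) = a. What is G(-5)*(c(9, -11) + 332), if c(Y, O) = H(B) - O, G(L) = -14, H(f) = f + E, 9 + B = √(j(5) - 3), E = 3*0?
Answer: -4676 - 7*I*√138/3 ≈ -4676.0 - 27.41*I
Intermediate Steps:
E = 0
j(a) = -a/6
B = -9 + I*√138/6 (B = -9 + √(-⅙*5 - 3) = -9 + √(-⅚ - 3) = -9 + √(-23/6) = -9 + I*√138/6 ≈ -9.0 + 1.9579*I)
H(f) = f (H(f) = f + 0 = f)
c(Y, O) = -9 - O + I*√138/6 (c(Y, O) = (-9 + I*√138/6) - O = -9 - O + I*√138/6)
G(-5)*(c(9, -11) + 332) = -14*((-9 - 1*(-11) + I*√138/6) + 332) = -14*((-9 + 11 + I*√138/6) + 332) = -14*((2 + I*√138/6) + 332) = -14*(334 + I*√138/6) = -4676 - 7*I*√138/3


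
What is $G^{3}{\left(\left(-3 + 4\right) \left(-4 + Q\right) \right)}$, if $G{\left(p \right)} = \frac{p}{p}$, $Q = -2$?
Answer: $1$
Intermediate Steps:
$G{\left(p \right)} = 1$
$G^{3}{\left(\left(-3 + 4\right) \left(-4 + Q\right) \right)} = 1^{3} = 1$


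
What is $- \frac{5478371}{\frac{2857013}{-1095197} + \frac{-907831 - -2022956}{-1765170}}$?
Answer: $\frac{192560645666288178}{113898094397} \approx 1.6906 \cdot 10^{6}$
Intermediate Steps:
$- \frac{5478371}{\frac{2857013}{-1095197} + \frac{-907831 - -2022956}{-1765170}} = - \frac{5478371}{2857013 \left(- \frac{1}{1095197}\right) + \left(-907831 + 2022956\right) \left(- \frac{1}{1765170}\right)} = - \frac{5478371}{- \frac{2857013}{1095197} + 1115125 \left(- \frac{1}{1765170}\right)} = - \frac{5478371}{- \frac{2857013}{1095197} - \frac{20275}{32094}} = - \frac{5478371}{- \frac{113898094397}{35149252518}} = \left(-5478371\right) \left(- \frac{35149252518}{113898094397}\right) = \frac{192560645666288178}{113898094397}$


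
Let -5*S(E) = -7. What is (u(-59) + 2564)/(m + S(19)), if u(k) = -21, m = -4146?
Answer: -12715/20723 ≈ -0.61357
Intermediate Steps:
S(E) = 7/5 (S(E) = -1/5*(-7) = 7/5)
(u(-59) + 2564)/(m + S(19)) = (-21 + 2564)/(-4146 + 7/5) = 2543/(-20723/5) = 2543*(-5/20723) = -12715/20723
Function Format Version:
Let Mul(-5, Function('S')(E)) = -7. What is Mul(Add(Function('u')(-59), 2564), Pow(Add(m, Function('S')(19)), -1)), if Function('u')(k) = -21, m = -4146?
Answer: Rational(-12715, 20723) ≈ -0.61357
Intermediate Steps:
Function('S')(E) = Rational(7, 5) (Function('S')(E) = Mul(Rational(-1, 5), -7) = Rational(7, 5))
Mul(Add(Function('u')(-59), 2564), Pow(Add(m, Function('S')(19)), -1)) = Mul(Add(-21, 2564), Pow(Add(-4146, Rational(7, 5)), -1)) = Mul(2543, Pow(Rational(-20723, 5), -1)) = Mul(2543, Rational(-5, 20723)) = Rational(-12715, 20723)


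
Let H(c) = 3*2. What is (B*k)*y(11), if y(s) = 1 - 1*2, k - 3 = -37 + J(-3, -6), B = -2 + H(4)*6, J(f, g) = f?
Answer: 1258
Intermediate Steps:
H(c) = 6
B = 34 (B = -2 + 6*6 = -2 + 36 = 34)
k = -37 (k = 3 + (-37 - 3) = 3 - 40 = -37)
y(s) = -1 (y(s) = 1 - 2 = -1)
(B*k)*y(11) = (34*(-37))*(-1) = -1258*(-1) = 1258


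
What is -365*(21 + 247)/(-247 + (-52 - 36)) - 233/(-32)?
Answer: 9577/32 ≈ 299.28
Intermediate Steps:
-365*(21 + 247)/(-247 + (-52 - 36)) - 233/(-32) = -365*268/(-247 - 88) - 233*(-1/32) = -365/((-335*1/268)) + 233/32 = -365/(-5/4) + 233/32 = -365*(-⅘) + 233/32 = 292 + 233/32 = 9577/32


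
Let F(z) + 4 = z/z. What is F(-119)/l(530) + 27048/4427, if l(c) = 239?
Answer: 6451191/1058053 ≈ 6.0972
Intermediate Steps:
F(z) = -3 (F(z) = -4 + z/z = -4 + 1 = -3)
F(-119)/l(530) + 27048/4427 = -3/239 + 27048/4427 = 6451191/1058053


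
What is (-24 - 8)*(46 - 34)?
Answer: -384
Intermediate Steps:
(-24 - 8)*(46 - 34) = -32*12 = -384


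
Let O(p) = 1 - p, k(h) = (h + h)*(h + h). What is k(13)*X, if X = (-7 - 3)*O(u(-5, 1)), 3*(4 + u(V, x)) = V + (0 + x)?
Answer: -128440/3 ≈ -42813.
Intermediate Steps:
u(V, x) = -4 + V/3 + x/3 (u(V, x) = -4 + (V + (0 + x))/3 = -4 + (V + x)/3 = -4 + (V/3 + x/3) = -4 + V/3 + x/3)
k(h) = 4*h**2 (k(h) = (2*h)*(2*h) = 4*h**2)
X = -190/3 (X = (-7 - 3)*(1 - (-4 + (1/3)*(-5) + (1/3)*1)) = -10*(1 - (-4 - 5/3 + 1/3)) = -10*(1 - 1*(-16/3)) = -10*(1 + 16/3) = -10*19/3 = -190/3 ≈ -63.333)
k(13)*X = (4*13**2)*(-190/3) = (4*169)*(-190/3) = 676*(-190/3) = -128440/3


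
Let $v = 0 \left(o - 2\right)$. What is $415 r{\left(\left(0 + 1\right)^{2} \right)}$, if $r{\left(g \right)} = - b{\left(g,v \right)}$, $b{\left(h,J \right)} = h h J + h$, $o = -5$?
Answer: $-415$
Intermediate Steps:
$v = 0$ ($v = 0 \left(-5 - 2\right) = 0 \left(-7\right) = 0$)
$b{\left(h,J \right)} = h + J h^{2}$ ($b{\left(h,J \right)} = h^{2} J + h = J h^{2} + h = h + J h^{2}$)
$r{\left(g \right)} = - g$ ($r{\left(g \right)} = - g \left(1 + 0 g\right) = - g \left(1 + 0\right) = - g 1 = - g$)
$415 r{\left(\left(0 + 1\right)^{2} \right)} = 415 \left(- \left(0 + 1\right)^{2}\right) = 415 \left(- 1^{2}\right) = 415 \left(\left(-1\right) 1\right) = 415 \left(-1\right) = -415$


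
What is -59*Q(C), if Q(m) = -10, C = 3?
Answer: 590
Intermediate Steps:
-59*Q(C) = -59*(-10) = 590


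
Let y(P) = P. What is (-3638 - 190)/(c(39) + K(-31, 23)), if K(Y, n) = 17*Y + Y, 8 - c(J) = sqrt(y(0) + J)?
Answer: 2105400/302461 - 3828*sqrt(39)/302461 ≈ 6.8819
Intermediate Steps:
c(J) = 8 - sqrt(J) (c(J) = 8 - sqrt(0 + J) = 8 - sqrt(J))
K(Y, n) = 18*Y
(-3638 - 190)/(c(39) + K(-31, 23)) = (-3638 - 190)/((8 - sqrt(39)) + 18*(-31)) = -3828/((8 - sqrt(39)) - 558) = -3828/(-550 - sqrt(39))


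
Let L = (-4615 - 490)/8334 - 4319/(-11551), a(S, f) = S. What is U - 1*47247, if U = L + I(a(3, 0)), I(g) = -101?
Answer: -4558027151141/96266034 ≈ -47348.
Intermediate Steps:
L = -22973309/96266034 (L = -5105*1/8334 - 4319*(-1/11551) = -5105/8334 + 4319/11551 = -22973309/96266034 ≈ -0.23864)
U = -9745842743/96266034 (U = -22973309/96266034 - 101 = -9745842743/96266034 ≈ -101.24)
U - 1*47247 = -9745842743/96266034 - 1*47247 = -9745842743/96266034 - 47247 = -4558027151141/96266034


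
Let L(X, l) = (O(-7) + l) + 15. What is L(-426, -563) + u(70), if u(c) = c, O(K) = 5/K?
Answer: -3351/7 ≈ -478.71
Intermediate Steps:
L(X, l) = 100/7 + l (L(X, l) = (5/(-7) + l) + 15 = (5*(-1/7) + l) + 15 = (-5/7 + l) + 15 = 100/7 + l)
L(-426, -563) + u(70) = (100/7 - 563) + 70 = -3841/7 + 70 = -3351/7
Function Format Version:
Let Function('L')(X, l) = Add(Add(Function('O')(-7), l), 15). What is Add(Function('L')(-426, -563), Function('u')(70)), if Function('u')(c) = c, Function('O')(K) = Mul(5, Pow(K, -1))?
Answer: Rational(-3351, 7) ≈ -478.71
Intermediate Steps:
Function('L')(X, l) = Add(Rational(100, 7), l) (Function('L')(X, l) = Add(Add(Mul(5, Pow(-7, -1)), l), 15) = Add(Add(Mul(5, Rational(-1, 7)), l), 15) = Add(Add(Rational(-5, 7), l), 15) = Add(Rational(100, 7), l))
Add(Function('L')(-426, -563), Function('u')(70)) = Add(Add(Rational(100, 7), -563), 70) = Add(Rational(-3841, 7), 70) = Rational(-3351, 7)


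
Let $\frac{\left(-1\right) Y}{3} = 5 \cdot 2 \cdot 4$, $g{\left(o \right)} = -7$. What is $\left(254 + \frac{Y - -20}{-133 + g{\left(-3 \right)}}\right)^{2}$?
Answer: $\frac{3179089}{49} \approx 64879.0$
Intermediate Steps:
$Y = -120$ ($Y = - 3 \cdot 5 \cdot 2 \cdot 4 = - 3 \cdot 10 \cdot 4 = \left(-3\right) 40 = -120$)
$\left(254 + \frac{Y - -20}{-133 + g{\left(-3 \right)}}\right)^{2} = \left(254 + \frac{-120 - -20}{-133 - 7}\right)^{2} = \left(254 + \frac{-120 + 20}{-140}\right)^{2} = \left(254 - - \frac{5}{7}\right)^{2} = \left(254 + \frac{5}{7}\right)^{2} = \left(\frac{1783}{7}\right)^{2} = \frac{3179089}{49}$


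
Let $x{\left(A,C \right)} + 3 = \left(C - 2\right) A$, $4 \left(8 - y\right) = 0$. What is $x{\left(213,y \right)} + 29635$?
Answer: $30910$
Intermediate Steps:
$y = 8$ ($y = 8 - 0 = 8 + 0 = 8$)
$x{\left(A,C \right)} = -3 + A \left(-2 + C\right)$ ($x{\left(A,C \right)} = -3 + \left(C - 2\right) A = -3 + \left(-2 + C\right) A = -3 + A \left(-2 + C\right)$)
$x{\left(213,y \right)} + 29635 = \left(-3 - 426 + 213 \cdot 8\right) + 29635 = \left(-3 - 426 + 1704\right) + 29635 = 1275 + 29635 = 30910$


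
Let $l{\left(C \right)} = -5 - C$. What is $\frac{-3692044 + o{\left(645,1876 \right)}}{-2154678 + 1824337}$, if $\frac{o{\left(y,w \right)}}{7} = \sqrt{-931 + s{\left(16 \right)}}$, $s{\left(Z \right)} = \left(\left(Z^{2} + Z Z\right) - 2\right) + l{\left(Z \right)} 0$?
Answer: $\frac{3692044}{330341} - \frac{7 i \sqrt{421}}{330341} \approx 11.176 - 0.00043479 i$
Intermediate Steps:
$s{\left(Z \right)} = -2 + 2 Z^{2}$ ($s{\left(Z \right)} = \left(\left(Z^{2} + Z Z\right) - 2\right) + \left(-5 - Z\right) 0 = \left(\left(Z^{2} + Z^{2}\right) - 2\right) + 0 = \left(2 Z^{2} - 2\right) + 0 = \left(-2 + 2 Z^{2}\right) + 0 = -2 + 2 Z^{2}$)
$o{\left(y,w \right)} = 7 i \sqrt{421}$ ($o{\left(y,w \right)} = 7 \sqrt{-931 - \left(2 - 2 \cdot 16^{2}\right)} = 7 \sqrt{-931 + \left(-2 + 2 \cdot 256\right)} = 7 \sqrt{-931 + \left(-2 + 512\right)} = 7 \sqrt{-931 + 510} = 7 \sqrt{-421} = 7 i \sqrt{421}$)
$\frac{-3692044 + o{\left(645,1876 \right)}}{-2154678 + 1824337} = \frac{-3692044 + 7 i \sqrt{421}}{-2154678 + 1824337} = \frac{-3692044 + 7 i \sqrt{421}}{-330341} = \left(-3692044 + 7 i \sqrt{421}\right) \left(- \frac{1}{330341}\right) = \frac{3692044}{330341} - \frac{7 i \sqrt{421}}{330341}$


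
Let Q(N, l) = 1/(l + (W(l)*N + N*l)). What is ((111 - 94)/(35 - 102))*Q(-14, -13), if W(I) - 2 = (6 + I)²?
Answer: 17/36515 ≈ 0.00046556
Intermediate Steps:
W(I) = 2 + (6 + I)²
Q(N, l) = 1/(l + N*l + N*(2 + (6 + l)²)) (Q(N, l) = 1/(l + ((2 + (6 + l)²)*N + N*l)) = 1/(l + (N*(2 + (6 + l)²) + N*l)) = 1/(l + (N*l + N*(2 + (6 + l)²))) = 1/(l + N*l + N*(2 + (6 + l)²)))
((111 - 94)/(35 - 102))*Q(-14, -13) = ((111 - 94)/(35 - 102))/(-13 - 14*(-13) - 14*(2 + (6 - 13)²)) = (17/(-67))/(-13 + 182 - 14*(2 + (-7)²)) = (17*(-1/67))/(-13 + 182 - 14*(2 + 49)) = -17/(67*(-13 + 182 - 14*51)) = -17/(67*(-13 + 182 - 714)) = -17/67/(-545) = -17/67*(-1/545) = 17/36515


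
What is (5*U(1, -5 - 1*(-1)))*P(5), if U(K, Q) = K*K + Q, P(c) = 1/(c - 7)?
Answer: 15/2 ≈ 7.5000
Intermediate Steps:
P(c) = 1/(-7 + c)
U(K, Q) = Q + K² (U(K, Q) = K² + Q = Q + K²)
(5*U(1, -5 - 1*(-1)))*P(5) = (5*((-5 - 1*(-1)) + 1²))/(-7 + 5) = (5*((-5 + 1) + 1))/(-2) = (5*(-4 + 1))*(-½) = (5*(-3))*(-½) = -15*(-½) = 15/2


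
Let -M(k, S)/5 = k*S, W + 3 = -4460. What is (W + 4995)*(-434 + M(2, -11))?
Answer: -172368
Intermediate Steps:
W = -4463 (W = -3 - 4460 = -4463)
M(k, S) = -5*S*k (M(k, S) = -5*k*S = -5*S*k)
(W + 4995)*(-434 + M(2, -11)) = (-4463 + 4995)*(-434 - 5*(-11)*2) = 532*(-434 + 110) = 532*(-324) = -172368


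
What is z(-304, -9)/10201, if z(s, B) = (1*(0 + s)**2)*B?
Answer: -831744/10201 ≈ -81.536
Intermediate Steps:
z(s, B) = B*s**2 (z(s, B) = (1*s**2)*B = s**2*B = B*s**2)
z(-304, -9)/10201 = -9*(-304)**2/10201 = -9*92416*(1/10201) = -831744*1/10201 = -831744/10201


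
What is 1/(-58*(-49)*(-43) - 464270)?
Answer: -1/586476 ≈ -1.7051e-6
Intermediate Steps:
1/(-58*(-49)*(-43) - 464270) = 1/(2842*(-43) - 464270) = 1/(-122206 - 464270) = 1/(-586476) = -1/586476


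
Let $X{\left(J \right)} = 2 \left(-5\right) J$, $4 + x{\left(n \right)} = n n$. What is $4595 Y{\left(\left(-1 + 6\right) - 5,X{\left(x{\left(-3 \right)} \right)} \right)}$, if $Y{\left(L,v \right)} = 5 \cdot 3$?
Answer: $68925$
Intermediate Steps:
$x{\left(n \right)} = -4 + n^{2}$ ($x{\left(n \right)} = -4 + n n = -4 + n^{2}$)
$X{\left(J \right)} = - 10 J$
$Y{\left(L,v \right)} = 15$
$4595 Y{\left(\left(-1 + 6\right) - 5,X{\left(x{\left(-3 \right)} \right)} \right)} = 4595 \cdot 15 = 68925$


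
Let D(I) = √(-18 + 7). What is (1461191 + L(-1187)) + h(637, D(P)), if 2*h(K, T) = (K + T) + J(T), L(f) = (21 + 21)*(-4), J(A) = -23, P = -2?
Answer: 1461330 + I*√11/2 ≈ 1.4613e+6 + 1.6583*I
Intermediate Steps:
D(I) = I*√11 (D(I) = √(-11) = I*√11)
L(f) = -168 (L(f) = 42*(-4) = -168)
h(K, T) = -23/2 + K/2 + T/2 (h(K, T) = ((K + T) - 23)/2 = (-23 + K + T)/2 = -23/2 + K/2 + T/2)
(1461191 + L(-1187)) + h(637, D(P)) = (1461191 - 168) + (-23/2 + (½)*637 + (I*√11)/2) = 1461023 + (-23/2 + 637/2 + I*√11/2) = 1461023 + (307 + I*√11/2) = 1461330 + I*√11/2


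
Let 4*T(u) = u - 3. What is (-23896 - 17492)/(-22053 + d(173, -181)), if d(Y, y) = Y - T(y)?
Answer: 6898/3639 ≈ 1.8956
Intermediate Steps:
T(u) = -¾ + u/4 (T(u) = (u - 3)/4 = (-3 + u)/4 = -¾ + u/4)
d(Y, y) = ¾ + Y - y/4 (d(Y, y) = Y - (-¾ + y/4) = Y + (¾ - y/4) = ¾ + Y - y/4)
(-23896 - 17492)/(-22053 + d(173, -181)) = (-23896 - 17492)/(-22053 + (¾ + 173 - ¼*(-181))) = -41388/(-22053 + (¾ + 173 + 181/4)) = -41388/(-22053 + 219) = -41388/(-21834) = -41388*(-1/21834) = 6898/3639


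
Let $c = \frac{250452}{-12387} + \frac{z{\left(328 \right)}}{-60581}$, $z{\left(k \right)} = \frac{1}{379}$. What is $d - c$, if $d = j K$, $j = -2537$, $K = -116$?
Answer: $\frac{27901581717739377}{94802661671} \approx 2.9431 \cdot 10^{5}$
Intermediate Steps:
$z{\left(k \right)} = \frac{1}{379}$
$c = - \frac{1916809257445}{94802661671}$ ($c = \frac{250452}{-12387} + \frac{1}{379 \left(-60581\right)} = 250452 \left(- \frac{1}{12387}\right) + \frac{1}{379} \left(- \frac{1}{60581}\right) = - \frac{83484}{4129} - \frac{1}{22960199} = - \frac{1916809257445}{94802661671} \approx -20.219$)
$d = 294292$ ($d = \left(-2537\right) \left(-116\right) = 294292$)
$d - c = 294292 - - \frac{1916809257445}{94802661671} = 294292 + \frac{1916809257445}{94802661671} = \frac{27901581717739377}{94802661671}$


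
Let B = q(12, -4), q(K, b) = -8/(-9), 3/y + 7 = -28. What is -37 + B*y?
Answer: -3893/105 ≈ -37.076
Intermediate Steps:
y = -3/35 (y = 3/(-7 - 28) = 3/(-35) = 3*(-1/35) = -3/35 ≈ -0.085714)
q(K, b) = 8/9 (q(K, b) = -8*(-1/9) = 8/9)
B = 8/9 ≈ 0.88889
-37 + B*y = -37 + (8/9)*(-3/35) = -37 - 8/105 = -3893/105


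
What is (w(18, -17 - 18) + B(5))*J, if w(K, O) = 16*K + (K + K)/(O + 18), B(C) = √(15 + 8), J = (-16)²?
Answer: 1244160/17 + 256*√23 ≈ 74414.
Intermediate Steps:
J = 256
B(C) = √23
w(K, O) = 16*K + 2*K/(18 + O) (w(K, O) = 16*K + (2*K)/(18 + O) = 16*K + 2*K/(18 + O))
(w(18, -17 - 18) + B(5))*J = (2*18*(145 + 8*(-17 - 18))/(18 + (-17 - 18)) + √23)*256 = (2*18*(145 + 8*(-35))/(18 - 35) + √23)*256 = (2*18*(145 - 280)/(-17) + √23)*256 = (2*18*(-1/17)*(-135) + √23)*256 = (4860/17 + √23)*256 = 1244160/17 + 256*√23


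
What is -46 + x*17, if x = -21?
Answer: -403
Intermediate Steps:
-46 + x*17 = -46 - 21*17 = -46 - 357 = -403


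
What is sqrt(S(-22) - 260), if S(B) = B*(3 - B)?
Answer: 9*I*sqrt(10) ≈ 28.461*I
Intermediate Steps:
sqrt(S(-22) - 260) = sqrt(-22*(3 - 1*(-22)) - 260) = sqrt(-22*(3 + 22) - 260) = sqrt(-22*25 - 260) = sqrt(-550 - 260) = sqrt(-810) = 9*I*sqrt(10)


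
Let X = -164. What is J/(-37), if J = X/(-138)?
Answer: -82/2553 ≈ -0.032119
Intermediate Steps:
J = 82/69 (J = -164/(-138) = -164*(-1/138) = 82/69 ≈ 1.1884)
J/(-37) = (82/69)/(-37) = -1/37*82/69 = -82/2553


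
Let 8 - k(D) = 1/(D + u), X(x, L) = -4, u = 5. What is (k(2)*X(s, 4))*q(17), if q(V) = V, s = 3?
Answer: -3740/7 ≈ -534.29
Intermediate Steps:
k(D) = 8 - 1/(5 + D) (k(D) = 8 - 1/(D + 5) = 8 - 1/(5 + D))
(k(2)*X(s, 4))*q(17) = (((39 + 8*2)/(5 + 2))*(-4))*17 = (((39 + 16)/7)*(-4))*17 = (((⅐)*55)*(-4))*17 = ((55/7)*(-4))*17 = -220/7*17 = -3740/7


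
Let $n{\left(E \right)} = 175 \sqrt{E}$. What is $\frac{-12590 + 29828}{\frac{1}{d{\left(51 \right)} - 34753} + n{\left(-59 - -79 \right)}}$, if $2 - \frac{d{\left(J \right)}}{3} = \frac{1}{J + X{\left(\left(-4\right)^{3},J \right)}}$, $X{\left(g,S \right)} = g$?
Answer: $\frac{101225052552}{124974571824199831} + \frac{1231035239488891200 \sqrt{5}}{124974571824199831} \approx 22.026$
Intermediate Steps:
$d{\left(J \right)} = 6 - \frac{3}{-64 + J}$ ($d{\left(J \right)} = 6 - \frac{3}{J + \left(-4\right)^{3}} = 6 - \frac{3}{J - 64} = 6 - \frac{3}{-64 + J}$)
$\frac{-12590 + 29828}{\frac{1}{d{\left(51 \right)} - 34753} + n{\left(-59 - -79 \right)}} = \frac{-12590 + 29828}{\frac{1}{\frac{3 \left(-129 + 2 \cdot 51\right)}{-64 + 51} - 34753} + 175 \sqrt{-59 - -79}} = \frac{17238}{\frac{1}{\frac{3 \left(-129 + 102\right)}{-13} - 34753} + 175 \sqrt{-59 + 79}} = \frac{17238}{\frac{1}{3 \left(- \frac{1}{13}\right) \left(-27\right) - 34753} + 175 \sqrt{20}} = \frac{17238}{\frac{1}{\frac{81}{13} - 34753} + 175 \cdot 2 \sqrt{5}} = \frac{17238}{\frac{1}{- \frac{451708}{13}} + 350 \sqrt{5}} = \frac{17238}{- \frac{13}{451708} + 350 \sqrt{5}}$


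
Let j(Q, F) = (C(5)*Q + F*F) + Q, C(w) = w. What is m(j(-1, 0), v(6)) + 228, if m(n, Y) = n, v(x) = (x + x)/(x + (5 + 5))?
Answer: 222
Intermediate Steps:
j(Q, F) = F**2 + 6*Q (j(Q, F) = (5*Q + F*F) + Q = (5*Q + F**2) + Q = (F**2 + 5*Q) + Q = F**2 + 6*Q)
v(x) = 2*x/(10 + x) (v(x) = (2*x)/(x + 10) = (2*x)/(10 + x) = 2*x/(10 + x))
m(j(-1, 0), v(6)) + 228 = (0**2 + 6*(-1)) + 228 = (0 - 6) + 228 = -6 + 228 = 222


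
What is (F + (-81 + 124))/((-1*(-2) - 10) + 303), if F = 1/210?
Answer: 9031/61950 ≈ 0.14578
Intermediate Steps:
F = 1/210 ≈ 0.0047619
(F + (-81 + 124))/((-1*(-2) - 10) + 303) = (1/210 + (-81 + 124))/((-1*(-2) - 10) + 303) = (1/210 + 43)/((2 - 10) + 303) = 9031/(210*(-8 + 303)) = (9031/210)/295 = (9031/210)*(1/295) = 9031/61950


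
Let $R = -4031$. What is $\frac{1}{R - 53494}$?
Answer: $- \frac{1}{57525} \approx -1.7384 \cdot 10^{-5}$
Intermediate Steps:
$\frac{1}{R - 53494} = \frac{1}{-4031 - 53494} = \frac{1}{-57525} = - \frac{1}{57525}$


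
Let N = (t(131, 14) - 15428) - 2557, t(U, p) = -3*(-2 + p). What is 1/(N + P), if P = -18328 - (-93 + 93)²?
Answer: -1/36349 ≈ -2.7511e-5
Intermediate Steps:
t(U, p) = 6 - 3*p
P = -18328 (P = -18328 - 1*0² = -18328 - 1*0 = -18328 + 0 = -18328)
N = -18021 (N = ((6 - 3*14) - 15428) - 2557 = ((6 - 42) - 15428) - 2557 = (-36 - 15428) - 2557 = -15464 - 2557 = -18021)
1/(N + P) = 1/(-18021 - 18328) = 1/(-36349) = -1/36349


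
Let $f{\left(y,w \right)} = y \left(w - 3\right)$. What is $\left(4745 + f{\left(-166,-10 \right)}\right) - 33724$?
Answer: $-26821$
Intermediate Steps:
$f{\left(y,w \right)} = y \left(-3 + w\right)$
$\left(4745 + f{\left(-166,-10 \right)}\right) - 33724 = \left(4745 - 166 \left(-3 - 10\right)\right) - 33724 = \left(4745 - -2158\right) - 33724 = \left(4745 + 2158\right) - 33724 = 6903 - 33724 = -26821$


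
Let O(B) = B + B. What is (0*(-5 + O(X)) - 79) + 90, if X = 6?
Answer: 11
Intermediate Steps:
O(B) = 2*B
(0*(-5 + O(X)) - 79) + 90 = (0*(-5 + 2*6) - 79) + 90 = (0*(-5 + 12) - 79) + 90 = (0*7 - 79) + 90 = (0 - 79) + 90 = -79 + 90 = 11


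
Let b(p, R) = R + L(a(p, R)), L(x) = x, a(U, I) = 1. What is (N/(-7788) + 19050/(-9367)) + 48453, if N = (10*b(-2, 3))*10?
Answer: 883625934647/18237549 ≈ 48451.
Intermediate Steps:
b(p, R) = 1 + R (b(p, R) = R + 1 = 1 + R)
N = 400 (N = (10*(1 + 3))*10 = (10*4)*10 = 40*10 = 400)
(N/(-7788) + 19050/(-9367)) + 48453 = (400/(-7788) + 19050/(-9367)) + 48453 = (400*(-1/7788) + 19050*(-1/9367)) + 48453 = (-100/1947 - 19050/9367) + 48453 = -38027050/18237549 + 48453 = 883625934647/18237549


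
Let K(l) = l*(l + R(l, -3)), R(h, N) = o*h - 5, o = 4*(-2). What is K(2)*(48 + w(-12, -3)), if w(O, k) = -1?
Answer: -1786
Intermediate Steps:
o = -8
R(h, N) = -5 - 8*h (R(h, N) = -8*h - 5 = -5 - 8*h)
K(l) = l*(-5 - 7*l) (K(l) = l*(l + (-5 - 8*l)) = l*(-5 - 7*l))
K(2)*(48 + w(-12, -3)) = (2*(-5 - 7*2))*(48 - 1) = (2*(-5 - 14))*47 = (2*(-19))*47 = -38*47 = -1786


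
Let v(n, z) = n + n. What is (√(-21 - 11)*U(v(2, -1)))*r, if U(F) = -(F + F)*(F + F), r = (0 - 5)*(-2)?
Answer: -2560*I*√2 ≈ -3620.4*I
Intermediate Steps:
v(n, z) = 2*n
r = 10 (r = -5*(-2) = 10)
U(F) = -4*F² (U(F) = -2*F*2*F = -4*F²)
(√(-21 - 11)*U(v(2, -1)))*r = (√(-21 - 11)*(-4*(2*2)²))*10 = (√(-32)*(-4*4²))*10 = ((4*I*√2)*(-4*16))*10 = ((4*I*√2)*(-64))*10 = -256*I*√2*10 = -2560*I*√2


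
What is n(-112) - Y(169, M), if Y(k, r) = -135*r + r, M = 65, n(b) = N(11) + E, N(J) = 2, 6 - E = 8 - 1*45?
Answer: 8755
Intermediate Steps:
E = 43 (E = 6 - (8 - 1*45) = 6 - (8 - 45) = 6 - 1*(-37) = 6 + 37 = 43)
n(b) = 45 (n(b) = 2 + 43 = 45)
Y(k, r) = -134*r
n(-112) - Y(169, M) = 45 - (-134)*65 = 45 - 1*(-8710) = 45 + 8710 = 8755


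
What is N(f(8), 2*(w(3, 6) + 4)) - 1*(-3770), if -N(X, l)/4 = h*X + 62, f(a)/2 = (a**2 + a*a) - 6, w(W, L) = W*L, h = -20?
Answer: 23042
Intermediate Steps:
w(W, L) = L*W
f(a) = -12 + 4*a**2 (f(a) = 2*((a**2 + a*a) - 6) = 2*((a**2 + a**2) - 6) = 2*(2*a**2 - 6) = 2*(-6 + 2*a**2) = -12 + 4*a**2)
N(X, l) = -248 + 80*X (N(X, l) = -4*(-20*X + 62) = -4*(62 - 20*X) = -248 + 80*X)
N(f(8), 2*(w(3, 6) + 4)) - 1*(-3770) = (-248 + 80*(-12 + 4*8**2)) - 1*(-3770) = (-248 + 80*(-12 + 4*64)) + 3770 = (-248 + 80*(-12 + 256)) + 3770 = (-248 + 80*244) + 3770 = (-248 + 19520) + 3770 = 19272 + 3770 = 23042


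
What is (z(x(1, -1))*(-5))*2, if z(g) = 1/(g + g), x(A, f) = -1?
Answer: 5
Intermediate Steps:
z(g) = 1/(2*g)
(z(x(1, -1))*(-5))*2 = (((1/2)/(-1))*(-5))*2 = (((1/2)*(-1))*(-5))*2 = -1/2*(-5)*2 = (5/2)*2 = 5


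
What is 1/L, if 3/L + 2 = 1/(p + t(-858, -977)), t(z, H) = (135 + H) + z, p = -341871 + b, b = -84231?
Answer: -855605/1283406 ≈ -0.66667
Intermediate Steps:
p = -426102 (p = -341871 - 84231 = -426102)
t(z, H) = 135 + H + z
L = -1283406/855605 (L = 3/(-2 + 1/(-426102 + (135 - 977 - 858))) = 3/(-2 + 1/(-426102 - 1700)) = 3/(-2 + 1/(-427802)) = 3/(-2 - 1/427802) = 3/(-855605/427802) = 3*(-427802/855605) = -1283406/855605 ≈ -1.5000)
1/L = 1/(-1283406/855605) = -855605/1283406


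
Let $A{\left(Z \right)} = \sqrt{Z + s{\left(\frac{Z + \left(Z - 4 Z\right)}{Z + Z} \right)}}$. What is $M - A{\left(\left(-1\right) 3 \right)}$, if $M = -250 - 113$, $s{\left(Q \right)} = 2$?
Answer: $-363 - i \approx -363.0 - 1.0 i$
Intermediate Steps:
$M = -363$ ($M = -250 - 113 = -363$)
$A{\left(Z \right)} = \sqrt{2 + Z}$ ($A{\left(Z \right)} = \sqrt{Z + 2} = \sqrt{2 + Z}$)
$M - A{\left(\left(-1\right) 3 \right)} = -363 - \sqrt{2 - 3} = -363 - \sqrt{-1} = -363 - i$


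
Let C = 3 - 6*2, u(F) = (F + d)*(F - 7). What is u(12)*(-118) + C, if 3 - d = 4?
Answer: -6499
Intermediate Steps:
d = -1 (d = 3 - 1*4 = 3 - 4 = -1)
u(F) = (-1 + F)*(-7 + F) (u(F) = (F - 1)*(F - 7) = (-1 + F)*(-7 + F))
C = -9 (C = 3 - 12 = -9)
u(12)*(-118) + C = (7 + 12² - 8*12)*(-118) - 9 = (7 + 144 - 96)*(-118) - 9 = 55*(-118) - 9 = -6490 - 9 = -6499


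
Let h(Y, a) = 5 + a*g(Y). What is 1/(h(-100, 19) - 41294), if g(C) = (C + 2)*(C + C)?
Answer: 1/331111 ≈ 3.0201e-6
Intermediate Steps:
g(C) = 2*C*(2 + C) (g(C) = (2 + C)*(2*C) = 2*C*(2 + C))
h(Y, a) = 5 + 2*Y*a*(2 + Y) (h(Y, a) = 5 + a*(2*Y*(2 + Y)) = 5 + 2*Y*a*(2 + Y))
1/(h(-100, 19) - 41294) = 1/((5 + 2*(-100)*19*(2 - 100)) - 41294) = 1/((5 + 2*(-100)*19*(-98)) - 41294) = 1/((5 + 372400) - 41294) = 1/(372405 - 41294) = 1/331111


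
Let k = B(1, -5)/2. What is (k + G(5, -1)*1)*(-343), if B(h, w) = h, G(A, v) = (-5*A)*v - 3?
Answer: -15435/2 ≈ -7717.5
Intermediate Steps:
G(A, v) = -3 - 5*A*v (G(A, v) = -5*A*v - 3 = -3 - 5*A*v)
k = 1/2 ≈ 0.50000
(k + G(5, -1)*1)*(-343) = (1/2 + (-3 - 5*5*(-1))*1)*(-343) = (1/2 + (-3 + 25)*1)*(-343) = (1/2 + 22*1)*(-343) = (1/2 + 22)*(-343) = (45/2)*(-343) = -15435/2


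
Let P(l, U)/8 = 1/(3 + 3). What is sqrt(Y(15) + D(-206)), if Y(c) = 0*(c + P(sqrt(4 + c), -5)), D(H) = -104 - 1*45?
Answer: I*sqrt(149) ≈ 12.207*I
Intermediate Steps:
D(H) = -149 (D(H) = -104 - 45 = -149)
P(l, U) = 4/3 (P(l, U) = 8/(3 + 3) = 8/6 = 8*(1/6) = 4/3)
Y(c) = 0 (Y(c) = 0*(c + 4/3) = 0*(4/3 + c) = 0)
sqrt(Y(15) + D(-206)) = sqrt(0 - 149) = sqrt(-149) = I*sqrt(149)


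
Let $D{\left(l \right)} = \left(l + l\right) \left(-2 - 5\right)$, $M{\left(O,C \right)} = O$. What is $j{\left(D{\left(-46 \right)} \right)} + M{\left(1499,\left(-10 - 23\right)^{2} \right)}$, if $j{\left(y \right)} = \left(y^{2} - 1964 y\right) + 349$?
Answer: $-848232$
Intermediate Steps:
$D{\left(l \right)} = - 14 l$ ($D{\left(l \right)} = 2 l \left(-7\right) = - 14 l$)
$j{\left(y \right)} = 349 + y^{2} - 1964 y$
$j{\left(D{\left(-46 \right)} \right)} + M{\left(1499,\left(-10 - 23\right)^{2} \right)} = \left(349 + \left(\left(-14\right) \left(-46\right)\right)^{2} - 1964 \left(\left(-14\right) \left(-46\right)\right)\right) + 1499 = \left(349 + 644^{2} - 1264816\right) + 1499 = \left(349 + 414736 - 1264816\right) + 1499 = -849731 + 1499 = -848232$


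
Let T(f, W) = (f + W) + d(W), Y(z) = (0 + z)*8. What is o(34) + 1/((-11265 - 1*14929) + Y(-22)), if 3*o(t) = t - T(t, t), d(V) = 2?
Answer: -316441/26370 ≈ -12.000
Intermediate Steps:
Y(z) = 8*z (Y(z) = z*8 = 8*z)
T(f, W) = 2 + W + f (T(f, W) = (f + W) + 2 = (W + f) + 2 = 2 + W + f)
o(t) = -⅔ - t/3 (o(t) = (t - (2 + t + t))/3 = (t - (2 + 2*t))/3 = (t + (-2 - 2*t))/3 = (-2 - t)/3 = -⅔ - t/3)
o(34) + 1/((-11265 - 1*14929) + Y(-22)) = (-⅔ - ⅓*34) + 1/((-11265 - 1*14929) + 8*(-22)) = (-⅔ - 34/3) + 1/((-11265 - 14929) - 176) = -12 + 1/(-26194 - 176) = -12 + 1/(-26370) = -12 - 1/26370 = -316441/26370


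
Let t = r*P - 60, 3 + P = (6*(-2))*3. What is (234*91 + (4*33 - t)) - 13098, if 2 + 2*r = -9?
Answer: 16347/2 ≈ 8173.5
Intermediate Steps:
r = -11/2 (r = -1 + (½)*(-9) = -1 - 9/2 = -11/2 ≈ -5.5000)
P = -39 (P = -3 + (6*(-2))*3 = -3 - 12*3 = -3 - 36 = -39)
t = 309/2 (t = -11/2*(-39) - 60 = 429/2 - 60 = 309/2 ≈ 154.50)
(234*91 + (4*33 - t)) - 13098 = (234*91 + (4*33 - 1*309/2)) - 13098 = (21294 + (132 - 309/2)) - 13098 = (21294 - 45/2) - 13098 = 42543/2 - 13098 = 16347/2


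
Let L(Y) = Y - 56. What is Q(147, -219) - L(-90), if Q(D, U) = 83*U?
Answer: -18031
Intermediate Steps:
L(Y) = -56 + Y
Q(147, -219) - L(-90) = 83*(-219) - (-56 - 90) = -18177 - 1*(-146) = -18177 + 146 = -18031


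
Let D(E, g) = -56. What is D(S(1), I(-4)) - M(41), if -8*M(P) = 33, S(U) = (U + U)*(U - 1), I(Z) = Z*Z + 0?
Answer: -415/8 ≈ -51.875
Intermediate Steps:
I(Z) = Z**2 (I(Z) = Z**2 + 0 = Z**2)
S(U) = 2*U*(-1 + U) (S(U) = (2*U)*(-1 + U) = 2*U*(-1 + U))
M(P) = -33/8 (M(P) = -1/8*33 = -33/8)
D(S(1), I(-4)) - M(41) = -56 - 1*(-33/8) = -56 + 33/8 = -415/8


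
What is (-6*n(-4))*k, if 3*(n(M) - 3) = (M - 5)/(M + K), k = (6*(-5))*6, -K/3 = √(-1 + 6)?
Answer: 81000/29 + 9720*√5/29 ≈ 3542.6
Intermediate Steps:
K = -3*√5 (K = -3*√(-1 + 6) = -3*√5 ≈ -6.7082)
k = -180 (k = -30*6 = -180)
n(M) = 3 + (-5 + M)/(3*(M - 3*√5)) (n(M) = 3 + ((M - 5)/(M - 3*√5))/3 = 3 + ((-5 + M)/(M - 3*√5))/3 = 3 + (-5 + M)/(3*(M - 3*√5)))
(-6*n(-4))*k = -2*(-5 - 27*√5 + 10*(-4))/(-4 - 3*√5)*(-180) = -2*(-5 - 27*√5 - 40)/(-4 - 3*√5)*(-180) = -2*(-45 - 27*√5)/(-4 - 3*√5)*(-180) = 360*(-45 - 27*√5)/(-4 - 3*√5)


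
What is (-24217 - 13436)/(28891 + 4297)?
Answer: -37653/33188 ≈ -1.1345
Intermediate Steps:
(-24217 - 13436)/(28891 + 4297) = -37653/33188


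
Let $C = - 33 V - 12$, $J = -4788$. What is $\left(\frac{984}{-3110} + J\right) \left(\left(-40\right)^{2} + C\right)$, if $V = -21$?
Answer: $- \frac{16983942792}{1555} \approx -1.0922 \cdot 10^{7}$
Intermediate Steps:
$C = 681$ ($C = \left(-33\right) \left(-21\right) - 12 = 693 - 12 = 681$)
$\left(\frac{984}{-3110} + J\right) \left(\left(-40\right)^{2} + C\right) = \left(\frac{984}{-3110} - 4788\right) \left(\left(-40\right)^{2} + 681\right) = \left(984 \left(- \frac{1}{3110}\right) - 4788\right) \left(1600 + 681\right) = \left(- \frac{492}{1555} - 4788\right) 2281 = \left(- \frac{7445832}{1555}\right) 2281 = - \frac{16983942792}{1555}$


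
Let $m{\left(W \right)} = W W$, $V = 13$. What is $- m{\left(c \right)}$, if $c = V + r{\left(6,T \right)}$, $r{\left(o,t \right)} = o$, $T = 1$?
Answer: $-361$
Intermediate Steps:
$c = 19$ ($c = 13 + 6 = 19$)
$m{\left(W \right)} = W^{2}$
$- m{\left(c \right)} = - 19^{2} = \left(-1\right) 361 = -361$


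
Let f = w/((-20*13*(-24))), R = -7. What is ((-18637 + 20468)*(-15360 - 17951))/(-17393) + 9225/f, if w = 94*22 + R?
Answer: 125212896989/3982997 ≈ 31437.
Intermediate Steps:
w = 2061 (w = 94*22 - 7 = 2068 - 7 = 2061)
f = 687/2080 (f = 2061/((-20*13*(-24))) = 2061/((-260*(-24))) = 2061/6240 = 2061*(1/6240) = 687/2080 ≈ 0.33029)
((-18637 + 20468)*(-15360 - 17951))/(-17393) + 9225/f = ((-18637 + 20468)*(-15360 - 17951))/(-17393) + 9225/(687/2080) = (1831*(-33311))*(-1/17393) + 9225*(2080/687) = -60992441*(-1/17393) + 6396000/229 = 60992441/17393 + 6396000/229 = 125212896989/3982997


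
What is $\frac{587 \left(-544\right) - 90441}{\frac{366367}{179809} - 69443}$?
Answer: $\frac{4334126713}{734477060} \approx 5.901$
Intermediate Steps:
$\frac{587 \left(-544\right) - 90441}{\frac{366367}{179809} - 69443} = \frac{-319328 - 90441}{366367 \cdot \frac{1}{179809} - 69443} = - \frac{409769}{\frac{21551}{10577} - 69443} = - \frac{409769}{- \frac{734477060}{10577}} = \left(-409769\right) \left(- \frac{10577}{734477060}\right) = \frac{4334126713}{734477060}$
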